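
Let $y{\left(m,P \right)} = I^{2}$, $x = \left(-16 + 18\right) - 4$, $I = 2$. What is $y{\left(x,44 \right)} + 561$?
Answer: $565$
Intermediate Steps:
$x = -2$ ($x = 2 - 4 = -2$)
$y{\left(m,P \right)} = 4$ ($y{\left(m,P \right)} = 2^{2} = 4$)
$y{\left(x,44 \right)} + 561 = 4 + 561 = 565$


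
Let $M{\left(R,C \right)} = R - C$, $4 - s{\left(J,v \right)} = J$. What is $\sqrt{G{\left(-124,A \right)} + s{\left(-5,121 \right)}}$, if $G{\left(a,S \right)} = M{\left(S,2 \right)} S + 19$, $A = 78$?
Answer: $2 \sqrt{1489} \approx 77.175$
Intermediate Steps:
$s{\left(J,v \right)} = 4 - J$
$G{\left(a,S \right)} = 19 + S \left(-2 + S\right)$ ($G{\left(a,S \right)} = \left(S - 2\right) S + 19 = \left(-2 + S\right) S + 19 = S \left(-2 + S\right) + 19 = 19 + S \left(-2 + S\right)$)
$\sqrt{G{\left(-124,A \right)} + s{\left(-5,121 \right)}} = \sqrt{\left(19 + 78 \left(-2 + 78\right)\right) + \left(4 - -5\right)} = \sqrt{\left(19 + 78 \cdot 76\right) + \left(4 + 5\right)} = \sqrt{\left(19 + 5928\right) + 9} = \sqrt{5947 + 9} = \sqrt{5956} = 2 \sqrt{1489}$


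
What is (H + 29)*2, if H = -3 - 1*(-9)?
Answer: 70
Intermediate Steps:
H = 6 (H = -3 + 9 = 6)
(H + 29)*2 = (6 + 29)*2 = 35*2 = 70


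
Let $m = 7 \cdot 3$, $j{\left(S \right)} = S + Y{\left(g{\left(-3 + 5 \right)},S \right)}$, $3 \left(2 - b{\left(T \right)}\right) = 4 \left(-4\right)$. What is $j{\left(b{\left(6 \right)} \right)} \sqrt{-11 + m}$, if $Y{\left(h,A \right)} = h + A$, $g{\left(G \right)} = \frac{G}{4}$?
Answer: $\frac{91 \sqrt{10}}{6} \approx 47.961$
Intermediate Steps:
$g{\left(G \right)} = \frac{G}{4}$ ($g{\left(G \right)} = G \frac{1}{4} = \frac{G}{4}$)
$Y{\left(h,A \right)} = A + h$
$b{\left(T \right)} = \frac{22}{3}$ ($b{\left(T \right)} = 2 - \frac{4 \left(-4\right)}{3} = 2 - - \frac{16}{3} = 2 + \frac{16}{3} = \frac{22}{3}$)
$j{\left(S \right)} = \frac{1}{2} + 2 S$ ($j{\left(S \right)} = S + \left(S + \frac{-3 + 5}{4}\right) = S + \left(S + \frac{1}{4} \cdot 2\right) = S + \left(S + \frac{1}{2}\right) = S + \left(\frac{1}{2} + S\right) = \frac{1}{2} + 2 S$)
$m = 21$
$j{\left(b{\left(6 \right)} \right)} \sqrt{-11 + m} = \left(\frac{1}{2} + 2 \cdot \frac{22}{3}\right) \sqrt{-11 + 21} = \left(\frac{1}{2} + \frac{44}{3}\right) \sqrt{10} = \frac{91 \sqrt{10}}{6}$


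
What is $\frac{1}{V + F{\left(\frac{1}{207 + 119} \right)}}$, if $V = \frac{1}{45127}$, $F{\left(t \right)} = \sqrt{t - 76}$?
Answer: $\frac{14711402}{50452952846301} - \frac{10182230645 i \sqrt{323066}}{50452952846301} \approx 2.9159 \cdot 10^{-7} - 0.11471 i$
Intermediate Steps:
$F{\left(t \right)} = \sqrt{-76 + t}$
$V = \frac{1}{45127} \approx 2.216 \cdot 10^{-5}$
$\frac{1}{V + F{\left(\frac{1}{207 + 119} \right)}} = \frac{1}{\frac{1}{45127} + \sqrt{-76 + \frac{1}{207 + 119}}} = \frac{1}{\frac{1}{45127} + \sqrt{-76 + \frac{1}{326}}} = \frac{1}{\frac{1}{45127} + \sqrt{- \frac{24775}{326}}} = \frac{1}{\frac{1}{45127} + \frac{5 i \sqrt{323066}}{326}}$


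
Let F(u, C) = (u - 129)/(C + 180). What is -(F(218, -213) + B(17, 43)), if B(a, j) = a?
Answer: -472/33 ≈ -14.303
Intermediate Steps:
F(u, C) = (-129 + u)/(180 + C)
-(F(218, -213) + B(17, 43)) = -((-129 + 218)/(180 - 213) + 17) = -(89/(-33) + 17) = -(-1/33*89 + 17) = -(-89/33 + 17) = -1*472/33 = -472/33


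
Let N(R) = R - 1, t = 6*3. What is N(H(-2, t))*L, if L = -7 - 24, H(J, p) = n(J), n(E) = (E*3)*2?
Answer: 403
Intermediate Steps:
t = 18
n(E) = 6*E (n(E) = (3*E)*2 = 6*E)
H(J, p) = 6*J
L = -31
N(R) = -1 + R
N(H(-2, t))*L = (-1 + 6*(-2))*(-31) = (-1 - 12)*(-31) = -13*(-31) = 403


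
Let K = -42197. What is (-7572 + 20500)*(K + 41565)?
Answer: -8170496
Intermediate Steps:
(-7572 + 20500)*(K + 41565) = (-7572 + 20500)*(-42197 + 41565) = 12928*(-632) = -8170496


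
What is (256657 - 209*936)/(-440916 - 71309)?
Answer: -8719/73175 ≈ -0.11915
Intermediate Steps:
(256657 - 209*936)/(-440916 - 71309) = (256657 - 195624)/(-512225) = 61033*(-1/512225) = -8719/73175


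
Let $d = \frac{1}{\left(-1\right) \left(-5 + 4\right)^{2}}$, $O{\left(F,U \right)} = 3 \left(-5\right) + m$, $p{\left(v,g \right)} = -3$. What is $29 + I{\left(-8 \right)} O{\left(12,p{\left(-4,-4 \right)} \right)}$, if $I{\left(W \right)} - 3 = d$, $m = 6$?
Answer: $11$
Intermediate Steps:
$O{\left(F,U \right)} = -9$ ($O{\left(F,U \right)} = 3 \left(-5\right) + 6 = -15 + 6 = -9$)
$d = -1$ ($d = \frac{1}{\left(-1\right) \left(-1\right)^{2}} = \frac{1}{\left(-1\right) 1} = \frac{1}{-1} = -1$)
$I{\left(W \right)} = 2$ ($I{\left(W \right)} = 3 - 1 = 2$)
$29 + I{\left(-8 \right)} O{\left(12,p{\left(-4,-4 \right)} \right)} = 29 + 2 \left(-9\right) = 29 - 18 = 11$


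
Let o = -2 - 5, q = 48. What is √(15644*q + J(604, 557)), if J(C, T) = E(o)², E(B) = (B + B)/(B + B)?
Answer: √750913 ≈ 866.55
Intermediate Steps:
o = -7
E(B) = 1 (E(B) = (2*B)/((2*B)) = (2*B)*(1/(2*B)) = 1)
J(C, T) = 1 (J(C, T) = 1² = 1)
√(15644*q + J(604, 557)) = √(15644*48 + 1) = √(750912 + 1) = √750913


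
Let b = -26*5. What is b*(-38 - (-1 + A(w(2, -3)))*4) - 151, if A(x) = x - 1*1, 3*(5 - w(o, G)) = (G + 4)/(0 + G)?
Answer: 57661/9 ≈ 6406.8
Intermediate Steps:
w(o, G) = 5 - (4 + G)/(3*G) (w(o, G) = 5 - (G + 4)/(3*(0 + G)) = 5 - (4 + G)/(3*G))
A(x) = -1 + x (A(x) = x - 1 = -1 + x)
b = -130
b*(-38 - (-1 + A(w(2, -3)))*4) - 151 = -130*(-38 - (-1 + (-1 + (⅔)*(-2 + 7*(-3))/(-3)))*4) - 151 = -130*(-38 - (-1 + (-1 + (⅔)*(-⅓)*(-2 - 21)))*4) - 151 = -130*(-38 - (-1 + (-1 + (⅔)*(-⅓)*(-23)))*4) - 151 = -130*(-38 - (-1 + (-1 + 46/9))*4) - 151 = -130*(-38 - (-1 + 37/9)*4) - 151 = -130*(-38 - 28*4/9) - 151 = -130*(-38 - 1*112/9) - 151 = -130*(-38 - 112/9) - 151 = -130*(-454/9) - 151 = 59020/9 - 151 = 57661/9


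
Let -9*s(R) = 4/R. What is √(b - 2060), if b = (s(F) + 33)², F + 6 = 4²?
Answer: I*√1972211/45 ≈ 31.208*I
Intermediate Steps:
F = 10 (F = -6 + 4² = -6 + 16 = 10)
s(R) = -4/(9*R)
b = 2199289/2025 (b = (-4/9/10 + 33)² = (-4/9*⅒ + 33)² = (-2/45 + 33)² = (1483/45)² = 2199289/2025 ≈ 1086.1)
√(b - 2060) = √(2199289/2025 - 2060) = √(-1972211/2025) = I*√1972211/45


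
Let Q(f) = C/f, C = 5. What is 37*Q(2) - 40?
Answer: 105/2 ≈ 52.500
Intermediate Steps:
Q(f) = 5/f
37*Q(2) - 40 = 37*(5/2) - 40 = 185/2 - 40 = 105/2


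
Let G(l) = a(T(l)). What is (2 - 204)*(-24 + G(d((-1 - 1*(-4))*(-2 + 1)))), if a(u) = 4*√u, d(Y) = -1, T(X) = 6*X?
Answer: 4848 - 808*I*√6 ≈ 4848.0 - 1979.2*I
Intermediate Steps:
G(l) = 4*√6*√l (G(l) = 4*√(6*l) = 4*(√6*√l) = 4*√6*√l)
(2 - 204)*(-24 + G(d((-1 - 1*(-4))*(-2 + 1)))) = (2 - 204)*(-24 + 4*√6*√(-1)) = -202*(-24 + 4*√6*I) = -202*(-24 + 4*I*√6) = 4848 - 808*I*√6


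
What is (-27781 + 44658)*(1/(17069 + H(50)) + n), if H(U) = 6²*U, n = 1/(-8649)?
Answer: -172482940/163197981 ≈ -1.0569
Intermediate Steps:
n = -1/8649 ≈ -0.00011562
H(U) = 36*U
(-27781 + 44658)*(1/(17069 + H(50)) + n) = (-27781 + 44658)*(1/(17069 + 36*50) - 1/8649) = 16877*(1/(17069 + 1800) - 1/8649) = 16877*(1/18869 - 1/8649) = 16877*(-10220/163197981) = -172482940/163197981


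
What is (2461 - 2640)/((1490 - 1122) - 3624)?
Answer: 179/3256 ≈ 0.054975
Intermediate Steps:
(2461 - 2640)/((1490 - 1122) - 3624) = -179/(368 - 3624) = -179/(-3256) = -179*(-1/3256) = 179/3256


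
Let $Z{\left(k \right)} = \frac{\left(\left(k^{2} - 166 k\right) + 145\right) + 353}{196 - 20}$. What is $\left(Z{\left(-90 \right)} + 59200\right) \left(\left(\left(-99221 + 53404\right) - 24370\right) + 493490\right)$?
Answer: $\frac{2210221161807}{88} \approx 2.5116 \cdot 10^{10}$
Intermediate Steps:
$Z{\left(k \right)} = \frac{249}{88} - \frac{83 k}{88} + \frac{k^{2}}{176}$ ($Z{\left(k \right)} = \frac{\left(145 + k^{2} - 166 k\right) + 353}{176} = \left(498 + k^{2} - 166 k\right) \frac{1}{176} = \frac{249}{88} - \frac{83 k}{88} + \frac{k^{2}}{176}$)
$\left(Z{\left(-90 \right)} + 59200\right) \left(\left(\left(-99221 + 53404\right) - 24370\right) + 493490\right) = \left(\left(\frac{249}{88} - - \frac{3735}{44} + \frac{\left(-90\right)^{2}}{176}\right) + 59200\right) \left(\left(\left(-99221 + 53404\right) - 24370\right) + 493490\right) = \left(\left(\frac{249}{88} + \frac{3735}{44} + \frac{1}{176} \cdot 8100\right) + 59200\right) \left(\left(-45817 - 24370\right) + 493490\right) = \left(\left(\frac{249}{88} + \frac{3735}{44} + \frac{2025}{44}\right) + 59200\right) \left(-70187 + 493490\right) = \left(\frac{11769}{88} + 59200\right) 423303 = \frac{5221369}{88} \cdot 423303 = \frac{2210221161807}{88}$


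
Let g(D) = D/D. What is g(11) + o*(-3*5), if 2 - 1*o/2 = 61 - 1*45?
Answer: 421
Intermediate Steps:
o = -28 (o = 4 - 2*(61 - 1*45) = 4 - 2*(61 - 45) = 4 - 2*16 = 4 - 32 = -28)
g(D) = 1
g(11) + o*(-3*5) = 1 - (-84)*5 = 1 - 28*(-15) = 1 + 420 = 421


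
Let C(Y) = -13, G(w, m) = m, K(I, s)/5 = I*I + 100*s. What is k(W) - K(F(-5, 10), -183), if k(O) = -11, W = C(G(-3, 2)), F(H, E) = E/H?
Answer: 91469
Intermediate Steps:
K(I, s) = 5*I² + 500*s (K(I, s) = 5*(I*I + 100*s) = 5*(I² + 100*s) = 5*I² + 500*s)
W = -13
k(W) - K(F(-5, 10), -183) = -11 - (5*(10/(-5))² + 500*(-183)) = -11 - (5*(10*(-⅕))² - 91500) = -11 - (5*(-2)² - 91500) = -11 - (5*4 - 91500) = -11 - (20 - 91500) = -11 - 1*(-91480) = -11 + 91480 = 91469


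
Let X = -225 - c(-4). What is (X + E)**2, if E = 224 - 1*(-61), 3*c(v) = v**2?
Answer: 26896/9 ≈ 2988.4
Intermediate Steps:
c(v) = v**2/3
E = 285 (E = 224 + 61 = 285)
X = -691/3 (X = -225 - (-4)**2/3 = -225 - 16/3 = -691/3 ≈ -230.33)
(X + E)**2 = (-691/3 + 285)**2 = (164/3)**2 = 26896/9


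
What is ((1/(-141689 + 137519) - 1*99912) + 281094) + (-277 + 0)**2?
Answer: 1075488869/4170 ≈ 2.5791e+5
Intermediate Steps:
((1/(-141689 + 137519) - 1*99912) + 281094) + (-277 + 0)**2 = ((1/(-4170) - 99912) + 281094) + (-277)**2 = ((-1/4170 - 99912) + 281094) + 76729 = (-416633041/4170 + 281094) + 76729 = 755528939/4170 + 76729 = 1075488869/4170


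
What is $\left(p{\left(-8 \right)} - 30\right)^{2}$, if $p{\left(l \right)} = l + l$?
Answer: $2116$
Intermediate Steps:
$p{\left(l \right)} = 2 l$
$\left(p{\left(-8 \right)} - 30\right)^{2} = \left(2 \left(-8\right) - 30\right)^{2} = \left(-16 - 30\right)^{2} = \left(-46\right)^{2} = 2116$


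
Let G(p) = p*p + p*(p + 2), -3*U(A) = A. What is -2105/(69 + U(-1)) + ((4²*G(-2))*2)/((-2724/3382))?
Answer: -26811107/141648 ≈ -189.28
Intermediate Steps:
U(A) = -A/3
G(p) = p² + p*(2 + p)
-2105/(69 + U(-1)) + ((4²*G(-2))*2)/((-2724/3382)) = -2105/(69 - ⅓*(-1)) + ((4²*(2*(-2)*(1 - 2)))*2)/((-2724/3382)) = -2105/(69 + ⅓) + ((16*(2*(-2)*(-1)))*2)/((-2724*1/3382)) = -2105/208/3 + ((16*4)*2)/(-1362/1691) = -2105*3/208 + (64*2)*(-1691/1362) = -6315/208 + 128*(-1691/1362) = -6315/208 - 108224/681 = -26811107/141648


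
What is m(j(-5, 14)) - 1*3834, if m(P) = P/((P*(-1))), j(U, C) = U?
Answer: -3835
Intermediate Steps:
m(P) = -1 (m(P) = P/((-P)) = P*(-1/P) = -1)
m(j(-5, 14)) - 1*3834 = -1 - 1*3834 = -1 - 3834 = -3835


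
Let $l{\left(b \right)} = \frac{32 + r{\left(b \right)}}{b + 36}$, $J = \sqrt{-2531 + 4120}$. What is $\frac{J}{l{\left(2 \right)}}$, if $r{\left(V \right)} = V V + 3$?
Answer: $\frac{38 \sqrt{1589}}{39} \approx 38.84$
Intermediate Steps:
$r{\left(V \right)} = 3 + V^{2}$ ($r{\left(V \right)} = V^{2} + 3 = 3 + V^{2}$)
$J = \sqrt{1589} \approx 39.862$
$l{\left(b \right)} = \frac{35 + b^{2}}{36 + b}$ ($l{\left(b \right)} = \frac{32 + \left(3 + b^{2}\right)}{b + 36} = \frac{35 + b^{2}}{36 + b}$)
$\frac{J}{l{\left(2 \right)}} = \frac{\sqrt{1589}}{\frac{1}{36 + 2} \left(35 + 2^{2}\right)} = \frac{\sqrt{1589}}{\frac{1}{38} \left(35 + 4\right)} = \frac{\sqrt{1589}}{\frac{1}{38} \cdot 39} = \frac{\sqrt{1589}}{\frac{39}{38}} = \sqrt{1589} \cdot \frac{38}{39} = \frac{38 \sqrt{1589}}{39}$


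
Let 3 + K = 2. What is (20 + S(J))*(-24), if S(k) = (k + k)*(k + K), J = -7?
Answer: -3168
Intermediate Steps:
K = -1 (K = -3 + 2 = -1)
S(k) = 2*k*(-1 + k) (S(k) = (k + k)*(k - 1) = (2*k)*(-1 + k) = 2*k*(-1 + k))
(20 + S(J))*(-24) = (20 + 2*(-7)*(-1 - 7))*(-24) = (20 + 2*(-7)*(-8))*(-24) = (20 + 112)*(-24) = 132*(-24) = -3168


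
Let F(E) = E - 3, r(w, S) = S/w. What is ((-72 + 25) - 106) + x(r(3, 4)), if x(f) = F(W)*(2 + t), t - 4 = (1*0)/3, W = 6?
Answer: -135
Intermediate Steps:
F(E) = -3 + E
t = 4 (t = 4 + (1*0)/3 = 4 + 0*(⅓) = 4 + 0 = 4)
x(f) = 18 (x(f) = (-3 + 6)*(2 + 4) = 3*6 = 18)
((-72 + 25) - 106) + x(r(3, 4)) = ((-72 + 25) - 106) + 18 = (-47 - 106) + 18 = -153 + 18 = -135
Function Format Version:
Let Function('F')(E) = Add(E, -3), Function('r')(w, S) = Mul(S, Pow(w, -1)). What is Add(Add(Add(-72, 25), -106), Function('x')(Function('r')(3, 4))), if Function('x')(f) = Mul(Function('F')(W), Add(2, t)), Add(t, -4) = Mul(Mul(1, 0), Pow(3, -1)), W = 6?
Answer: -135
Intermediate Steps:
Function('F')(E) = Add(-3, E)
t = 4 (t = Add(4, Mul(Mul(1, 0), Pow(3, -1))) = Add(4, Mul(0, Rational(1, 3))) = Add(4, 0) = 4)
Function('x')(f) = 18 (Function('x')(f) = Mul(Add(-3, 6), Add(2, 4)) = Mul(3, 6) = 18)
Add(Add(Add(-72, 25), -106), Function('x')(Function('r')(3, 4))) = Add(Add(Add(-72, 25), -106), 18) = Add(Add(-47, -106), 18) = Add(-153, 18) = -135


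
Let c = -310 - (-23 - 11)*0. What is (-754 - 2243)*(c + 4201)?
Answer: -11661327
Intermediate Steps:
c = -310 (c = -310 - (-34)*0 = -310 - 1*0 = -310 + 0 = -310)
(-754 - 2243)*(c + 4201) = (-754 - 2243)*(-310 + 4201) = -2997*3891 = -11661327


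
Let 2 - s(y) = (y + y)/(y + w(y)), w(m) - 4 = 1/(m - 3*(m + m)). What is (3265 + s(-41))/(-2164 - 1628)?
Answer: -12380059/14379264 ≈ -0.86097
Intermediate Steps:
w(m) = 4 - 1/(5*m) (w(m) = 4 + 1/(m - 3*(m + m)) = 4 + 1/(m - 6*m) = 4 + 1/(-5*m) = 4 - 1/(5*m))
s(y) = 2 - 2*y/(4 + y - 1/(5*y)) (s(y) = 2 - (y + y)/(y + (4 - 1/(5*y))) = 2 - 2*y/(4 + y - 1/(5*y)))
(3265 + s(-41))/(-2164 - 1628) = (3265 + 2*(-1 + 20*(-41))/(-1 + 5*(-41)² + 20*(-41)))/(-2164 - 1628) = (3265 + 2*(-1 - 820)/(-1 + 5*1681 - 820))/(-3792) = (3265 + 2*(-821)/(-1 + 8405 - 820))*(-1/3792) = (3265 + 2*(-821)/7584)*(-1/3792) = (3265 + 2*(1/7584)*(-821))*(-1/3792) = (3265 - 821/3792)*(-1/3792) = (12380059/3792)*(-1/3792) = -12380059/14379264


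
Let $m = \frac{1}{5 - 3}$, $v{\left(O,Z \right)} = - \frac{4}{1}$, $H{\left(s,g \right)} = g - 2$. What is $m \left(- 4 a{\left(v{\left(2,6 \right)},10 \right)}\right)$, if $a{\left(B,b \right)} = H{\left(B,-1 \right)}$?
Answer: $6$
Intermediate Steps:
$H{\left(s,g \right)} = -2 + g$
$v{\left(O,Z \right)} = -4$ ($v{\left(O,Z \right)} = \left(-4\right) 1 = -4$)
$m = \frac{1}{2} \approx 0.5$
$a{\left(B,b \right)} = -3$ ($a{\left(B,b \right)} = -2 - 1 = -3$)
$m \left(- 4 a{\left(v{\left(2,6 \right)},10 \right)}\right) = \frac{\left(-4\right) \left(-3\right)}{2} = \frac{1}{2} \cdot 12 = 6$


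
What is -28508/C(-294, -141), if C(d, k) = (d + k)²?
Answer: -28508/189225 ≈ -0.15066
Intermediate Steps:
-28508/C(-294, -141) = -28508/(-294 - 141)² = -28508/((-435)²) = -28508/189225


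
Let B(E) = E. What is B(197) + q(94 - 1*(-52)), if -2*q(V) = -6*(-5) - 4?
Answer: 184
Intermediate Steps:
q(V) = -13 (q(V) = -(-6*(-5) - 4)/2 = -(30 - 4)/2 = -½*26 = -13)
B(197) + q(94 - 1*(-52)) = 197 - 13 = 184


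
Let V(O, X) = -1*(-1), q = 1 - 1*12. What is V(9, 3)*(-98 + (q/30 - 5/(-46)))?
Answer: -33899/345 ≈ -98.258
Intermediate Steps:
q = -11 (q = 1 - 12 = -11)
V(O, X) = 1
V(9, 3)*(-98 + (q/30 - 5/(-46))) = 1*(-98 + (-11/30 - 5/(-46))) = 1*(-98 + (-11*1/30 - 5*(-1/46))) = 1*(-98 + (-11/30 + 5/46)) = 1*(-98 - 89/345) = 1*(-33899/345) = -33899/345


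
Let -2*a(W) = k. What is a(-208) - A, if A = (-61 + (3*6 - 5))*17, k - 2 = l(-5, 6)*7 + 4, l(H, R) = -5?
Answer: 1661/2 ≈ 830.50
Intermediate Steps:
k = -29 (k = 2 + (-5*7 + 4) = 2 + (-35 + 4) = 2 - 31 = -29)
A = -816 (A = (-61 + (18 - 5))*17 = (-61 + 13)*17 = -48*17 = -816)
a(W) = 29/2 (a(W) = -½*(-29) = 29/2)
a(-208) - A = 29/2 - 1*(-816) = 29/2 + 816 = 1661/2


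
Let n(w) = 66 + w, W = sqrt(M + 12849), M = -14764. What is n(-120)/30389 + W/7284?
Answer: -54/30389 + I*sqrt(1915)/7284 ≈ -0.001777 + 0.0060078*I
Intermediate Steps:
W = I*sqrt(1915) (W = sqrt(-14764 + 12849) = sqrt(-1915) = I*sqrt(1915) ≈ 43.761*I)
n(-120)/30389 + W/7284 = (66 - 120)/30389 + (I*sqrt(1915))/7284 = -54*1/30389 + (I*sqrt(1915))*(1/7284) = -54/30389 + I*sqrt(1915)/7284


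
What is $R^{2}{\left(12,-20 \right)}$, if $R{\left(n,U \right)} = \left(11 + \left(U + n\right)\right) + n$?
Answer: $225$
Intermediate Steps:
$R{\left(n,U \right)} = 11 + U + 2 n$ ($R{\left(n,U \right)} = \left(11 + U + n\right) + n = 11 + U + 2 n$)
$R^{2}{\left(12,-20 \right)} = \left(11 - 20 + 2 \cdot 12\right)^{2} = \left(11 - 20 + 24\right)^{2} = 15^{2} = 225$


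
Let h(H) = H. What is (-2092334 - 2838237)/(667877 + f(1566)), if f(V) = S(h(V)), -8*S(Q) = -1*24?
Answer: -83569/11320 ≈ -7.3824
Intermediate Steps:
S(Q) = 3 (S(Q) = -(-1)*24/8 = -⅛*(-24) = 3)
f(V) = 3
(-2092334 - 2838237)/(667877 + f(1566)) = (-2092334 - 2838237)/(667877 + 3) = -4930571/667880 = -4930571*1/667880 = -83569/11320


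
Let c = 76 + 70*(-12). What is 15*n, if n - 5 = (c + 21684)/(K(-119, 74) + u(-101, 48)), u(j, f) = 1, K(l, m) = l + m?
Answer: -77625/11 ≈ -7056.8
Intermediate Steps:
c = -764 (c = 76 - 840 = -764)
n = -5175/11 (n = 5 + (-764 + 21684)/((-119 + 74) + 1) = 5 + 20920/(-45 + 1) = 5 + 20920/(-44) = 5 + 20920*(-1/44) = 5 - 5230/11 = -5175/11 ≈ -470.45)
15*n = 15*(-5175/11) = -77625/11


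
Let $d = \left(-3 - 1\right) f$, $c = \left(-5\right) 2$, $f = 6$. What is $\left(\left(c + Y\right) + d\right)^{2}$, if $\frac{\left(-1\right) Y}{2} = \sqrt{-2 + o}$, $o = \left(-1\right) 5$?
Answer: $1128 + 136 i \sqrt{7} \approx 1128.0 + 359.82 i$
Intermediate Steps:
$o = -5$
$c = -10$
$Y = - 2 i \sqrt{7}$ ($Y = - 2 \sqrt{-2 - 5} = - 2 \sqrt{-7} = - 2 i \sqrt{7} \approx - 5.2915 i$)
$d = -24$ ($d = \left(-3 - 1\right) 6 = \left(-4\right) 6 = -24$)
$\left(\left(c + Y\right) + d\right)^{2} = \left(\left(-10 - 2 i \sqrt{7}\right) - 24\right)^{2} = \left(-34 - 2 i \sqrt{7}\right)^{2}$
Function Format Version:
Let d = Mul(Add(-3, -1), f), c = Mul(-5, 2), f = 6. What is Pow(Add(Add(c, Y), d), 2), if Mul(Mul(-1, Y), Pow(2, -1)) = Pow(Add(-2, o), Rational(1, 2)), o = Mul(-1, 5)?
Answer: Add(1128, Mul(136, I, Pow(7, Rational(1, 2)))) ≈ Add(1128.0, Mul(359.82, I))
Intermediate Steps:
o = -5
c = -10
Y = Mul(-2, I, Pow(7, Rational(1, 2))) (Y = Mul(-2, Pow(Add(-2, -5), Rational(1, 2))) = Mul(-2, Pow(-7, Rational(1, 2))) = Mul(-2, Mul(I, Pow(7, Rational(1, 2)))) = Mul(-2, I, Pow(7, Rational(1, 2))) ≈ Mul(-5.2915, I))
d = -24 (d = Mul(Add(-3, -1), 6) = Mul(-4, 6) = -24)
Pow(Add(Add(c, Y), d), 2) = Pow(Add(Add(-10, Mul(-2, I, Pow(7, Rational(1, 2)))), -24), 2) = Pow(Add(-34, Mul(-2, I, Pow(7, Rational(1, 2)))), 2)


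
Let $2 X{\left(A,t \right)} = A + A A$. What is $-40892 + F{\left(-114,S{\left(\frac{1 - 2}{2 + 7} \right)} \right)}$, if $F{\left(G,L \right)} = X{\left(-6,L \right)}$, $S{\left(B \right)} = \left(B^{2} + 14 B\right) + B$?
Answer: $-40877$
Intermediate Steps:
$S{\left(B \right)} = B^{2} + 15 B$
$X{\left(A,t \right)} = \frac{A}{2} + \frac{A^{2}}{2}$ ($X{\left(A,t \right)} = \frac{A + A A}{2} = \frac{A + A^{2}}{2} = \frac{A}{2} + \frac{A^{2}}{2}$)
$F{\left(G,L \right)} = 15$ ($F{\left(G,L \right)} = \frac{1}{2} \left(-6\right) \left(1 - 6\right) = \frac{1}{2} \left(-6\right) \left(-5\right) = 15$)
$-40892 + F{\left(-114,S{\left(\frac{1 - 2}{2 + 7} \right)} \right)} = -40892 + 15 = -40877$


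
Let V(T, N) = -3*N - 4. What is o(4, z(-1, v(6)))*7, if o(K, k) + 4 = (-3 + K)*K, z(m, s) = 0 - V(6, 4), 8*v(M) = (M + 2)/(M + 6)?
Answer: 0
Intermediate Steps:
V(T, N) = -4 - 3*N
v(M) = (2 + M)/(8*(6 + M)) (v(M) = ((M + 2)/(M + 6))/8 = ((2 + M)/(6 + M))/8 = (2 + M)/(8*(6 + M)))
z(m, s) = 16 (z(m, s) = 0 - (-4 - 3*4) = 0 - (-4 - 12) = 0 - 1*(-16) = 0 + 16 = 16)
o(K, k) = -4 + K*(-3 + K) (o(K, k) = -4 + (-3 + K)*K = -4 + K*(-3 + K))
o(4, z(-1, v(6)))*7 = (-4 + 4**2 - 3*4)*7 = (-4 + 16 - 12)*7 = 0*7 = 0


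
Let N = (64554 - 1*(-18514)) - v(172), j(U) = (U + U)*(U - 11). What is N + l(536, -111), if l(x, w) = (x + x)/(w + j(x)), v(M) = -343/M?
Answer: 8039722561255/96782508 ≈ 83070.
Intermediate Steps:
j(U) = 2*U*(-11 + U) (j(U) = (2*U)*(-11 + U) = 2*U*(-11 + U))
l(x, w) = 2*x/(w + 2*x*(-11 + x)) (l(x, w) = (x + x)/(w + 2*x*(-11 + x)) = (2*x)/(w + 2*x*(-11 + x)) = 2*x/(w + 2*x*(-11 + x)))
N = 14288039/172 (N = (64554 - 1*(-18514)) - (-343)/172 = (64554 + 18514) - (-343)/172 = 83068 - 1*(-343/172) = 83068 + 343/172 = 14288039/172 ≈ 83070.)
N + l(536, -111) = 14288039/172 + 2*536/(-111 + 2*536*(-11 + 536)) = 14288039/172 + 2*536/(-111 + 2*536*525) = 14288039/172 + 2*536/(-111 + 562800) = 14288039/172 + 2*536/562689 = 14288039/172 + 2*536*(1/562689) = 14288039/172 + 1072/562689 = 8039722561255/96782508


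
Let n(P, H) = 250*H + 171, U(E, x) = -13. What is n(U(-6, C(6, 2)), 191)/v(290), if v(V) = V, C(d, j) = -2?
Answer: 47921/290 ≈ 165.24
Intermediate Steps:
n(P, H) = 171 + 250*H
n(U(-6, C(6, 2)), 191)/v(290) = (171 + 250*191)/290 = (171 + 47750)*(1/290) = 47921*(1/290) = 47921/290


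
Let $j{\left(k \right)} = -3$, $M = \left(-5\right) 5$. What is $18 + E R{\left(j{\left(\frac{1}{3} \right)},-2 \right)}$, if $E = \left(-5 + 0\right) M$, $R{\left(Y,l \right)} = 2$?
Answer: $268$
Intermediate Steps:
$M = -25$
$E = 125$ ($E = \left(-5 + 0\right) \left(-25\right) = \left(-5\right) \left(-25\right) = 125$)
$18 + E R{\left(j{\left(\frac{1}{3} \right)},-2 \right)} = 18 + 125 \cdot 2 = 18 + 250 = 268$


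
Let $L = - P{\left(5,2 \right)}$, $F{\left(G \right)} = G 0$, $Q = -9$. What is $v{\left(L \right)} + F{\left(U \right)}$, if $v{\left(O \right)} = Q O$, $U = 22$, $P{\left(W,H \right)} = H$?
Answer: $18$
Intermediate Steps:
$F{\left(G \right)} = 0$
$L = -2$ ($L = \left(-1\right) 2 = -2$)
$v{\left(O \right)} = - 9 O$
$v{\left(L \right)} + F{\left(U \right)} = \left(-9\right) \left(-2\right) + 0 = 18 + 0 = 18$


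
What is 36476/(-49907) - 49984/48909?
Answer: -388959652/221900133 ≈ -1.7529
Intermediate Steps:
36476/(-49907) - 49984/48909 = 36476*(-1/49907) - 49984*1/48909 = -3316/4537 - 49984/48909 = -388959652/221900133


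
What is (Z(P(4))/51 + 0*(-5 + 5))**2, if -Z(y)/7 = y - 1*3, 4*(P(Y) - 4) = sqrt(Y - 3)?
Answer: 1225/41616 ≈ 0.029436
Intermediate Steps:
P(Y) = 4 + sqrt(-3 + Y)/4 (P(Y) = 4 + sqrt(Y - 3)/4 = 4 + sqrt(-3 + Y)/4)
Z(y) = 21 - 7*y (Z(y) = -7*(y - 1*3) = -7*(y - 3) = -7*(-3 + y) = 21 - 7*y)
(Z(P(4))/51 + 0*(-5 + 5))**2 = ((21 - 7*(4 + sqrt(-3 + 4)/4))/51 + 0*(-5 + 5))**2 = ((21 - 7*(4 + sqrt(1)/4))*(1/51) + 0*0)**2 = ((21 - 7*(4 + (1/4)*1))*(1/51) + 0)**2 = ((21 - 7*(4 + 1/4))*(1/51) + 0)**2 = ((21 - 7*17/4)*(1/51) + 0)**2 = ((21 - 119/4)*(1/51) + 0)**2 = (-35/4*1/51 + 0)**2 = (-35/204 + 0)**2 = (-35/204)**2 = 1225/41616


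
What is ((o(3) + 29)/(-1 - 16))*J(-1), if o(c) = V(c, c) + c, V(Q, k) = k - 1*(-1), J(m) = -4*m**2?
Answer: 144/17 ≈ 8.4706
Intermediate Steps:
V(Q, k) = 1 + k (V(Q, k) = k + 1 = 1 + k)
o(c) = 1 + 2*c (o(c) = (1 + c) + c = 1 + 2*c)
((o(3) + 29)/(-1 - 16))*J(-1) = (((1 + 2*3) + 29)/(-1 - 16))*(-4*(-1)**2) = (((1 + 6) + 29)/(-17))*(-4*1) = ((7 + 29)*(-1/17))*(-4) = (36*(-1/17))*(-4) = -36/17*(-4) = 144/17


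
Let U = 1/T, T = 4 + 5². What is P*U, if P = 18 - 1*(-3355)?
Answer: 3373/29 ≈ 116.31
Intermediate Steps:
T = 29 (T = 4 + 25 = 29)
P = 3373 (P = 18 + 3355 = 3373)
U = 1/29 ≈ 0.034483
P*U = 3373*(1/29) = 3373/29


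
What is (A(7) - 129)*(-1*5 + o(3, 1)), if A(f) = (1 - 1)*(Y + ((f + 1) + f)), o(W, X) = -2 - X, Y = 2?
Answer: 1032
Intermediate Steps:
A(f) = 0 (A(f) = (1 - 1)*(2 + ((f + 1) + f)) = 0*(2 + ((1 + f) + f)) = 0*(2 + (1 + 2*f)) = 0*(3 + 2*f) = 0)
(A(7) - 129)*(-1*5 + o(3, 1)) = (0 - 129)*(-1*5 + (-2 - 1*1)) = -129*(-5 + (-2 - 1)) = -129*(-5 - 3) = -129*(-8) = 1032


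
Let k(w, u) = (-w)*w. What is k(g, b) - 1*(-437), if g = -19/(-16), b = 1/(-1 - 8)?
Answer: 111511/256 ≈ 435.59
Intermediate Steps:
b = -⅑ (b = 1/(-9) = -⅑ ≈ -0.11111)
g = 19/16 (g = -19*(-1/16) = 19/16 ≈ 1.1875)
k(w, u) = -w²
k(g, b) - 1*(-437) = -(19/16)² - 1*(-437) = -1*361/256 + 437 = -361/256 + 437 = 111511/256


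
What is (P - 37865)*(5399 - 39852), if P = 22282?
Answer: 536881099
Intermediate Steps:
(P - 37865)*(5399 - 39852) = (22282 - 37865)*(5399 - 39852) = -15583*(-34453) = 536881099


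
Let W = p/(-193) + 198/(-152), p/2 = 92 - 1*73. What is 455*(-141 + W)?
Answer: -951033265/14668 ≈ -64837.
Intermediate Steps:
p = 38 (p = 2*(92 - 1*73) = 2*(92 - 73) = 2*19 = 38)
W = -21995/14668 (W = 38/(-193) + 198/(-152) = 38*(-1/193) + 198*(-1/152) = -38/193 - 99/76 = -21995/14668 ≈ -1.4995)
455*(-141 + W) = 455*(-141 - 21995/14668) = 455*(-2090183/14668) = -951033265/14668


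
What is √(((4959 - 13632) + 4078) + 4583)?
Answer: 2*I*√3 ≈ 3.4641*I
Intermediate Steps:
√(((4959 - 13632) + 4078) + 4583) = √((-8673 + 4078) + 4583) = √(-4595 + 4583) = √(-12) = 2*I*√3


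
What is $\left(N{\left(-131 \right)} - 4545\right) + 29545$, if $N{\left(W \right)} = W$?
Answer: $24869$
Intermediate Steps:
$\left(N{\left(-131 \right)} - 4545\right) + 29545 = \left(-131 - 4545\right) + 29545 = -4676 + 29545 = 24869$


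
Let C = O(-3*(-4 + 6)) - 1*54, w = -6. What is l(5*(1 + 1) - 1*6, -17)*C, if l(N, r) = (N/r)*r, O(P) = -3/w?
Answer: -214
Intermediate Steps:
O(P) = 1/2 (O(P) = -3/(-6) = -3*(-1/6) = 1/2)
C = -107/2 (C = 1/2 - 1*54 = 1/2 - 54 = -107/2 ≈ -53.500)
l(N, r) = N
l(5*(1 + 1) - 1*6, -17)*C = (5*(1 + 1) - 1*6)*(-107/2) = (5*2 - 6)*(-107/2) = (10 - 6)*(-107/2) = 4*(-107/2) = -214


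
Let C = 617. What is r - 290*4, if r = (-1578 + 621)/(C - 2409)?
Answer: -2077763/1792 ≈ -1159.5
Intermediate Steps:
r = 957/1792 (r = (-1578 + 621)/(617 - 2409) = -957/(-1792) = -957*(-1/1792) = 957/1792 ≈ 0.53404)
r - 290*4 = 957/1792 - 290*4 = 957/1792 - 1*1160 = 957/1792 - 1160 = -2077763/1792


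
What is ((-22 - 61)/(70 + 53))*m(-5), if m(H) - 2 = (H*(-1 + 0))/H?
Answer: -83/123 ≈ -0.67480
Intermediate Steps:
m(H) = 1 (m(H) = 2 + (H*(-1 + 0))/H = 2 + (H*(-1))/H = 2 + (-H)/H = 2 - 1 = 1)
((-22 - 61)/(70 + 53))*m(-5) = ((-22 - 61)/(70 + 53))*1 = -83/123*1 = -83/123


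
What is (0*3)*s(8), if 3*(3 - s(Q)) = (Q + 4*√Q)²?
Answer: 0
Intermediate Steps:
s(Q) = 3 - (Q + 4*√Q)²/3
(0*3)*s(8) = (0*3)*(3 - (8 + 4*√8)²/3) = 0*(3 - (8 + 4*(2*√2))²/3) = 0*(3 - (8 + 8*√2)²/3) = 0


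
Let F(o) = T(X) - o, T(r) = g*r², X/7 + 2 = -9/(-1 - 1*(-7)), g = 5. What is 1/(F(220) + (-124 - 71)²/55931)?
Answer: 223724/622384475 ≈ 0.00035946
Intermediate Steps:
X = -49/2 (X = -14 + 7*(-9/(-1 - 1*(-7))) = -14 + 7*(-9/(-1 + 7)) = -14 + 7*(-9/6) = -14 + 7*(-9*⅙) = -14 + 7*(-3/2) = -14 - 21/2 = -49/2 ≈ -24.500)
T(r) = 5*r²
F(o) = 12005/4 - o (F(o) = 5*(-49/2)² - o = 5*(2401/4) - o = 12005/4 - o)
1/(F(220) + (-124 - 71)²/55931) = 1/((12005/4 - 1*220) + (-124 - 71)²/55931) = 1/((12005/4 - 220) + (-195)²*(1/55931)) = 1/(11125/4 + 38025*(1/55931)) = 1/(11125/4 + 38025/55931) = 1/(622384475/223724) = 223724/622384475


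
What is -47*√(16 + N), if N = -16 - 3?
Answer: -47*I*√3 ≈ -81.406*I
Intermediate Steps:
N = -19
-47*√(16 + N) = -47*√(16 - 19) = -47*I*√3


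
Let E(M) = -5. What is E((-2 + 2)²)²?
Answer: 25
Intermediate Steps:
E((-2 + 2)²)² = (-5)² = 25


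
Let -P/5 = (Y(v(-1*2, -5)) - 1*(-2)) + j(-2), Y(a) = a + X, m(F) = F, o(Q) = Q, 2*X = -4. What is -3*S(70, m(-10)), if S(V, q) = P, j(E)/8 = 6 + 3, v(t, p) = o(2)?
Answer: 1110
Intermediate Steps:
X = -2 (X = (1/2)*(-4) = -2)
v(t, p) = 2
Y(a) = -2 + a (Y(a) = a - 2 = -2 + a)
j(E) = 72 (j(E) = 8*(6 + 3) = 8*9 = 72)
P = -370 (P = -5*(((-2 + 2) - 1*(-2)) + 72) = -5*((0 + 2) + 72) = -5*(2 + 72) = -5*74 = -370)
S(V, q) = -370
-3*S(70, m(-10)) = -3*(-370) = 1110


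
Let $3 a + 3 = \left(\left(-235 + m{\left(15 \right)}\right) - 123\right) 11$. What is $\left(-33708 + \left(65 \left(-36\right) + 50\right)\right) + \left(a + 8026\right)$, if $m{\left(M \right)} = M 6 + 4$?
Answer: $-28941$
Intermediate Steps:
$m{\left(M \right)} = 4 + 6 M$ ($m{\left(M \right)} = 6 M + 4 = 4 + 6 M$)
$a = -969$ ($a = -1 + \frac{\left(\left(-235 + \left(4 + 6 \cdot 15\right)\right) - 123\right) 11}{3} = -1 + \frac{\left(\left(-235 + \left(4 + 90\right)\right) - 123\right) 11}{3} = -1 + \frac{\left(\left(-235 + 94\right) - 123\right) 11}{3} = -1 + \frac{\left(-141 - 123\right) 11}{3} = -1 + \frac{\left(-264\right) 11}{3} = -1 + \frac{1}{3} \left(-2904\right) = -1 - 968 = -969$)
$\left(-33708 + \left(65 \left(-36\right) + 50\right)\right) + \left(a + 8026\right) = \left(-33708 + \left(65 \left(-36\right) + 50\right)\right) + \left(-969 + 8026\right) = \left(-33708 + \left(-2340 + 50\right)\right) + 7057 = \left(-33708 - 2290\right) + 7057 = -35998 + 7057 = -28941$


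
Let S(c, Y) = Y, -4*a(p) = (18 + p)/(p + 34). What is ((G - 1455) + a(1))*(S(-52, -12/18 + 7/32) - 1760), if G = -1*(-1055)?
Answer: 3155793019/4480 ≈ 7.0442e+5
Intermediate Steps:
a(p) = -(18 + p)/(4*(34 + p)) (a(p) = -(18 + p)/(4*(p + 34)) = -(18 + p)/(4*(34 + p)))
G = 1055
((G - 1455) + a(1))*(S(-52, -12/18 + 7/32) - 1760) = ((1055 - 1455) + (-18 - 1*1)/(4*(34 + 1)))*((-12/18 + 7/32) - 1760) = (-400 + (¼)*(-18 - 1)/35)*((-12*1/18 + 7*(1/32)) - 1760) = (-400 + (¼)*(1/35)*(-19))*((-⅔ + 7/32) - 1760) = (-400 - 19/140)*(-43/96 - 1760) = -56019/140*(-169003/96) = 3155793019/4480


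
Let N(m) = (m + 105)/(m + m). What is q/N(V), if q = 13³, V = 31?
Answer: 68107/68 ≈ 1001.6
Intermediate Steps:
N(m) = (105 + m)/(2*m) (N(m) = (105 + m)/((2*m)) = (105 + m)*(1/(2*m)) = (105 + m)/(2*m))
q = 2197
q/N(V) = 2197/(((½)*(105 + 31)/31)) = 2197/(((½)*(1/31)*136)) = 2197/(68/31) = 2197*(31/68) = 68107/68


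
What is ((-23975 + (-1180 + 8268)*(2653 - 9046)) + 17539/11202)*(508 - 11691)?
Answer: 5679524953432357/11202 ≈ 5.0701e+11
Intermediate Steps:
((-23975 + (-1180 + 8268)*(2653 - 9046)) + 17539/11202)*(508 - 11691) = ((-23975 + 7088*(-6393)) + 17539*(1/11202))*(-11183) = ((-23975 - 45313584) + 17539/11202)*(-11183) = (-45337559 + 17539/11202)*(-11183) = -507871318379/11202*(-11183) = 5679524953432357/11202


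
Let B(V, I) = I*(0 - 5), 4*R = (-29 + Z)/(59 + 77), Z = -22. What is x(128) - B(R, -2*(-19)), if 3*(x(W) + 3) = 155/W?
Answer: 71963/384 ≈ 187.40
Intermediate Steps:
x(W) = -3 + 155/(3*W) (x(W) = -3 + (155/W)/3 = -3 + 155/(3*W))
R = -3/32 (R = ((-29 - 22)/(59 + 77))/4 = (-51/136)/4 = (-51*1/136)/4 = (¼)*(-3/8) = -3/32 ≈ -0.093750)
B(V, I) = -5*I (B(V, I) = I*(-5) = -5*I)
x(128) - B(R, -2*(-19)) = (-3 + (155/3)/128) - (-5)*(-2*(-19)) = (-3 + (155/3)*(1/128)) - (-5)*38 = (-3 + 155/384) - 1*(-190) = -997/384 + 190 = 71963/384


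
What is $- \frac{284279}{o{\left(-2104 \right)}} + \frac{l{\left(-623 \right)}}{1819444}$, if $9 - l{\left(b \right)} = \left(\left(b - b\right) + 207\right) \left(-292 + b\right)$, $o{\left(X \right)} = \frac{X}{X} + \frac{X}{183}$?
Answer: $\frac{47326701392301}{1747575962} \approx 27081.0$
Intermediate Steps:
$o{\left(X \right)} = 1 + \frac{X}{183}$ ($o{\left(X \right)} = 1 + X \frac{1}{183} = 1 + \frac{X}{183}$)
$l{\left(b \right)} = 60453 - 207 b$ ($l{\left(b \right)} = 9 - \left(\left(b - b\right) + 207\right) \left(-292 + b\right) = 9 - \left(0 + 207\right) \left(-292 + b\right) = 9 - 207 \left(-292 + b\right) = 9 - \left(-60444 + 207 b\right) = 60453 - 207 b$)
$- \frac{284279}{o{\left(-2104 \right)}} + \frac{l{\left(-623 \right)}}{1819444} = - \frac{284279}{1 + \frac{1}{183} \left(-2104\right)} + \frac{60453 - -128961}{1819444} = - \frac{284279}{1 - \frac{2104}{183}} + \left(60453 + 128961\right) \frac{1}{1819444} = - \frac{284279}{- \frac{1921}{183}} + 189414 \cdot \frac{1}{1819444} = \left(-284279\right) \left(- \frac{183}{1921}\right) + \frac{94707}{909722} = \frac{52023057}{1921} + \frac{94707}{909722} = \frac{47326701392301}{1747575962}$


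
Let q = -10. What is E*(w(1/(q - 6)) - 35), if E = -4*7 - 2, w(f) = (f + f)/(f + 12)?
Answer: 200610/191 ≈ 1050.3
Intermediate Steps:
w(f) = 2*f/(12 + f) (w(f) = (2*f)/(12 + f) = 2*f/(12 + f))
E = -30 (E = -28 - 2 = -30)
E*(w(1/(q - 6)) - 35) = -30*(2/((-10 - 6)*(12 + 1/(-10 - 6))) - 35) = -30*(2/(-16*(12 + 1/(-16))) - 35) = -30*(2*(-1/16)/(12 - 1/16) - 35) = -30*(2*(-1/16)/(191/16) - 35) = -30*(2*(-1/16)*(16/191) - 35) = -30*(-2/191 - 35) = -30*(-6687/191) = 200610/191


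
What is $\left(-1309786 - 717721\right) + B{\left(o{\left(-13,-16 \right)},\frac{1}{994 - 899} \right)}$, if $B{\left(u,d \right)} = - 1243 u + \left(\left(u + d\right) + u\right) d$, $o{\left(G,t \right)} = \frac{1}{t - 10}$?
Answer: $- \frac{475743299639}{234650} \approx -2.0275 \cdot 10^{6}$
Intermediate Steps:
$o{\left(G,t \right)} = \frac{1}{-10 + t}$ ($o{\left(G,t \right)} = \frac{1}{t + \left(-11 + 1\right)} = \frac{1}{t - 10} = \frac{1}{-10 + t}$)
$B{\left(u,d \right)} = - 1243 u + d \left(d + 2 u\right)$ ($B{\left(u,d \right)} = - 1243 u + \left(\left(d + u\right) + u\right) d = - 1243 u + \left(d + 2 u\right) d = - 1243 u + d \left(d + 2 u\right)$)
$\left(-1309786 - 717721\right) + B{\left(o{\left(-13,-16 \right)},\frac{1}{994 - 899} \right)} = \left(-1309786 - 717721\right) + \left(\left(\frac{1}{994 - 899}\right)^{2} - \frac{1243}{-10 - 16} + \frac{2}{\left(994 - 899\right) \left(-10 - 16\right)}\right) = -2027507 + \left(\left(\frac{1}{95}\right)^{2} - \frac{1243}{-26} + \frac{2}{95 \left(-26\right)}\right) = -2027507 + \left(\left(\frac{1}{95}\right)^{2} - - \frac{1243}{26} + 2 \cdot \frac{1}{95} \left(- \frac{1}{26}\right)\right) = -2027507 + \left(\frac{1}{9025} + \frac{1243}{26} - \frac{1}{1235}\right) = -2027507 + \frac{11217911}{234650} = - \frac{475743299639}{234650}$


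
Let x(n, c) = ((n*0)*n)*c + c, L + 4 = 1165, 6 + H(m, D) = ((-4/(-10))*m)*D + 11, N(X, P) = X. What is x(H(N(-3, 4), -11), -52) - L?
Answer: -1213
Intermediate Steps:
H(m, D) = 5 + 2*D*m/5 (H(m, D) = -6 + (((-4/(-10))*m)*D + 11) = -6 + (((-4*(-1/10))*m)*D + 11) = -6 + ((2*m/5)*D + 11) = -6 + (2*D*m/5 + 11) = -6 + (11 + 2*D*m/5) = 5 + 2*D*m/5)
L = 1161 (L = -4 + 1165 = 1161)
x(n, c) = c (x(n, c) = (0*n)*c + c = 0*c + c = 0 + c = c)
x(H(N(-3, 4), -11), -52) - L = -52 - 1*1161 = -52 - 1161 = -1213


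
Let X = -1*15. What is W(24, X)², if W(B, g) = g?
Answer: 225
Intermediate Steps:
X = -15
W(24, X)² = (-15)² = 225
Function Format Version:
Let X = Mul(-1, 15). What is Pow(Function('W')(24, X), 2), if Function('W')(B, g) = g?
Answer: 225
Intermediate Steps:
X = -15
Pow(Function('W')(24, X), 2) = Pow(-15, 2) = 225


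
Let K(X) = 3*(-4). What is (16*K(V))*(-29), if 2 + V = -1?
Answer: 5568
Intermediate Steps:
V = -3 (V = -2 - 1 = -3)
K(X) = -12
(16*K(V))*(-29) = (16*(-12))*(-29) = -192*(-29) = 5568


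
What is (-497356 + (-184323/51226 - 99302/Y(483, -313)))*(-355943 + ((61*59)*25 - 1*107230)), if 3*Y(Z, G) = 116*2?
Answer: 39492990982487747/212222 ≈ 1.8609e+11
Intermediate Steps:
Y(Z, G) = 232/3 (Y(Z, G) = (116*2)/3 = (⅓)*232 = 232/3)
(-497356 + (-184323/51226 - 99302/Y(483, -313)))*(-355943 + ((61*59)*25 - 1*107230)) = (-497356 + (-184323/51226 - 99302/232/3))*(-355943 + ((61*59)*25 - 1*107230)) = (-497356 + (-184323*1/51226 - 99302*3/232))*(-355943 + (3599*25 - 107230)) = (-497356 + (-184323/51226 - 148953/116))*(-355943 + (89975 - 107230)) = (-497356 - 3825823923/2971108)*(-355943 - 17255) = -1481524214371/2971108*(-373198) = 39492990982487747/212222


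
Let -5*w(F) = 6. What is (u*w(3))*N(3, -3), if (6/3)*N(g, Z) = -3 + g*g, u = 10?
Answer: -36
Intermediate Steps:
w(F) = -6/5 (w(F) = -⅕*6 = -6/5)
N(g, Z) = -3/2 + g²/2 (N(g, Z) = (-3 + g*g)/2 = (-3 + g²)/2 = -3/2 + g²/2)
(u*w(3))*N(3, -3) = (10*(-6/5))*(-3/2 + (½)*3²) = -12*(-3/2 + (½)*9) = -12*(-3/2 + 9/2) = -12*3 = -36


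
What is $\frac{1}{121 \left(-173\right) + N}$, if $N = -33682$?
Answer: $- \frac{1}{54615} \approx -1.831 \cdot 10^{-5}$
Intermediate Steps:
$\frac{1}{121 \left(-173\right) + N} = \frac{1}{121 \left(-173\right) - 33682} = \frac{1}{-20933 - 33682} = \frac{1}{-54615} = - \frac{1}{54615}$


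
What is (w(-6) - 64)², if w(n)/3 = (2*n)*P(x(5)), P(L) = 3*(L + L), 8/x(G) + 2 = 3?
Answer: 3211264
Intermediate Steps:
x(G) = 8 (x(G) = 8/(-2 + 3) = 8/1 = 8*1 = 8)
P(L) = 6*L (P(L) = 3*(2*L) = 6*L)
w(n) = 288*n (w(n) = 3*((2*n)*(6*8)) = 3*((2*n)*48) = 3*(96*n) = 288*n)
(w(-6) - 64)² = (288*(-6) - 64)² = (-1728 - 64)² = (-1792)² = 3211264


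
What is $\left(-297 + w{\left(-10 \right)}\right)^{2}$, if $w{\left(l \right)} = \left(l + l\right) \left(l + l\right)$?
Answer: $10609$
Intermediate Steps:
$w{\left(l \right)} = 4 l^{2}$ ($w{\left(l \right)} = 2 l 2 l = 4 l^{2}$)
$\left(-297 + w{\left(-10 \right)}\right)^{2} = \left(-297 + 4 \left(-10\right)^{2}\right)^{2} = \left(-297 + 4 \cdot 100\right)^{2} = \left(-297 + 400\right)^{2} = 103^{2} = 10609$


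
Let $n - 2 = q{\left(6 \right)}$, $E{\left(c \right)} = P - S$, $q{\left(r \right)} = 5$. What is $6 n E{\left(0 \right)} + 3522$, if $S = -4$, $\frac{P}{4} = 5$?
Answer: $4530$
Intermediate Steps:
$P = 20$ ($P = 4 \cdot 5 = 20$)
$E{\left(c \right)} = 24$ ($E{\left(c \right)} = 20 - -4 = 20 + 4 = 24$)
$n = 7$ ($n = 2 + 5 = 7$)
$6 n E{\left(0 \right)} + 3522 = 6 \cdot 7 \cdot 24 + 3522 = 42 \cdot 24 + 3522 = 1008 + 3522 = 4530$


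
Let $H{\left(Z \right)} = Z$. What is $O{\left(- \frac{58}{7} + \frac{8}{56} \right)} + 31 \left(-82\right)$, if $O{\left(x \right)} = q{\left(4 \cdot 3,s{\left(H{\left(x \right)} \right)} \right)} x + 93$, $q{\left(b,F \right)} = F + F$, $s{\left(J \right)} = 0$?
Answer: $-2449$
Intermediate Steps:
$q{\left(b,F \right)} = 2 F$
$O{\left(x \right)} = 93$ ($O{\left(x \right)} = 2 \cdot 0 x + 93 = 0 x + 93 = 0 + 93 = 93$)
$O{\left(- \frac{58}{7} + \frac{8}{56} \right)} + 31 \left(-82\right) = 93 + 31 \left(-82\right) = 93 - 2542 = -2449$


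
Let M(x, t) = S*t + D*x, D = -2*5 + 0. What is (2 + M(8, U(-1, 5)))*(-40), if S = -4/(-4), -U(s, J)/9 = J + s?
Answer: 4560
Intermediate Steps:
D = -10 (D = -10 + 0 = -10)
U(s, J) = -9*J - 9*s (U(s, J) = -9*(J + s) = -9*J - 9*s)
S = 1 (S = -4*(-¼) = 1)
M(x, t) = t - 10*x (M(x, t) = 1*t - 10*x = t - 10*x)
(2 + M(8, U(-1, 5)))*(-40) = (2 + ((-9*5 - 9*(-1)) - 10*8))*(-40) = (2 + ((-45 + 9) - 80))*(-40) = (2 + (-36 - 80))*(-40) = (2 - 116)*(-40) = -114*(-40) = 4560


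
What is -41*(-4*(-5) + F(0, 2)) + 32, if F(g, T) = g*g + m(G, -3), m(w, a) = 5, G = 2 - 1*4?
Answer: -993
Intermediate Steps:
G = -2 (G = 2 - 4 = -2)
F(g, T) = 5 + g² (F(g, T) = g*g + 5 = g² + 5 = 5 + g²)
-41*(-4*(-5) + F(0, 2)) + 32 = -41*(-4*(-5) + (5 + 0²)) + 32 = -41*(20 + (5 + 0)) + 32 = -41*(20 + 5) + 32 = -41*25 + 32 = -1025 + 32 = -993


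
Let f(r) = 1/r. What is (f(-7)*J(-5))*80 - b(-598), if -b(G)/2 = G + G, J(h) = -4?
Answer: -16424/7 ≈ -2346.3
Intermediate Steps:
b(G) = -4*G (b(G) = -2*(G + G) = -4*G)
(f(-7)*J(-5))*80 - b(-598) = (-4/(-7))*80 - (-4)*(-598) = -⅐*(-4)*80 - 1*2392 = (4/7)*80 - 2392 = 320/7 - 2392 = -16424/7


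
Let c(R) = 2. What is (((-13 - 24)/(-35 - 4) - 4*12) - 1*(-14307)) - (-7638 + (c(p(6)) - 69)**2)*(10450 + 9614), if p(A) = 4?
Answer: 2464636042/39 ≈ 6.3196e+7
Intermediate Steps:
(((-13 - 24)/(-35 - 4) - 4*12) - 1*(-14307)) - (-7638 + (c(p(6)) - 69)**2)*(10450 + 9614) = (((-13 - 24)/(-35 - 4) - 4*12) - 1*(-14307)) - (-7638 + (2 - 69)**2)*(10450 + 9614) = ((-37/(-39) - 48) + 14307) - (-7638 + (-67)**2)*20064 = ((-37*(-1/39) - 48) + 14307) - (-7638 + 4489)*20064 = ((37/39 - 48) + 14307) - (-3149)*20064 = (-1835/39 + 14307) - 1*(-63181536) = 556138/39 + 63181536 = 2464636042/39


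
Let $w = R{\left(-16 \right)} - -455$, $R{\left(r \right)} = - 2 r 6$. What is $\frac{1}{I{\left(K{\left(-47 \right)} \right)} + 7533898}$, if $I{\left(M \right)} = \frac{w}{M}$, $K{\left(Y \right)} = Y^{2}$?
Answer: $\frac{2209}{16642381329} \approx 1.3273 \cdot 10^{-7}$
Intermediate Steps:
$R{\left(r \right)} = - 12 r$
$w = 647$ ($w = \left(-12\right) \left(-16\right) - -455 = 192 + 455 = 647$)
$I{\left(M \right)} = \frac{647}{M}$
$\frac{1}{I{\left(K{\left(-47 \right)} \right)} + 7533898} = \frac{1}{\frac{647}{\left(-47\right)^{2}} + 7533898} = \frac{1}{\frac{647}{2209} + 7533898} = \frac{1}{\frac{16642381329}{2209}} = \frac{2209}{16642381329}$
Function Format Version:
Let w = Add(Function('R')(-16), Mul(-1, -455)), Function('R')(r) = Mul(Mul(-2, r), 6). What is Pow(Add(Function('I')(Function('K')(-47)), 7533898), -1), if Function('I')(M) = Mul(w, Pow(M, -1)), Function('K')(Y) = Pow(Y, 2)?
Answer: Rational(2209, 16642381329) ≈ 1.3273e-7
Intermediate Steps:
Function('R')(r) = Mul(-12, r)
w = 647 (w = Add(Mul(-12, -16), Mul(-1, -455)) = Add(192, 455) = 647)
Function('I')(M) = Mul(647, Pow(M, -1))
Pow(Add(Function('I')(Function('K')(-47)), 7533898), -1) = Pow(Add(Mul(647, Pow(Pow(-47, 2), -1)), 7533898), -1) = Pow(Add(Mul(647, Pow(2209, -1)), 7533898), -1) = Pow(Add(Mul(647, Rational(1, 2209)), 7533898), -1) = Pow(Add(Rational(647, 2209), 7533898), -1) = Pow(Rational(16642381329, 2209), -1) = Rational(2209, 16642381329)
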